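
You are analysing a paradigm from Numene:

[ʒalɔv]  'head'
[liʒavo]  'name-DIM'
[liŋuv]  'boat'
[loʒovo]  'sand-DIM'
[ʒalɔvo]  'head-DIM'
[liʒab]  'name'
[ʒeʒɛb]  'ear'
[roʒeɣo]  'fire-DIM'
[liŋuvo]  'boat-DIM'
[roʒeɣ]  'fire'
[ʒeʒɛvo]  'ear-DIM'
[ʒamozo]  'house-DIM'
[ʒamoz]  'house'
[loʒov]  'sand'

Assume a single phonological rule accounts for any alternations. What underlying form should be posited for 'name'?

In [liʒab] and [liʒavo] the final segment of 'name' alternates: [b] ~ [v].
Compare 'boat', with invariant [v] in [liŋuv] and [liŋuvo]: an analysis with underlying /v/ and a rule producing [b] in isolation would wrongly predict alternation here too.
The underlying segment must be /b/; voiced stops become fricatives between vowels, yielding [v] there.

/liʒab/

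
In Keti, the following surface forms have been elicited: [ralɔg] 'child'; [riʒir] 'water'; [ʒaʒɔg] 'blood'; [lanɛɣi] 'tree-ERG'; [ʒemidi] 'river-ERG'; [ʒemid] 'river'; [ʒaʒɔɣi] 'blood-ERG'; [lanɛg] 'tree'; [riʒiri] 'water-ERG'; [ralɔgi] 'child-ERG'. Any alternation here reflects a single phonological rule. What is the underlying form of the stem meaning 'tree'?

In [lanɛg] and [lanɛɣi] the final segment of 'tree' alternates: [g] ~ [ɣ].
If /g/ were underlying and a rule turned it into [ɣ] before the ERG suffix, 'child' would also alternate; but it has [g] in both [ralɔg] and [ralɔgi].
The alternation reflects word-final hardening: voiced fricatives become stops word-finally. /ɣ/ is underlying.
So 'tree' = /lanɛɣ/.

/lanɛɣ/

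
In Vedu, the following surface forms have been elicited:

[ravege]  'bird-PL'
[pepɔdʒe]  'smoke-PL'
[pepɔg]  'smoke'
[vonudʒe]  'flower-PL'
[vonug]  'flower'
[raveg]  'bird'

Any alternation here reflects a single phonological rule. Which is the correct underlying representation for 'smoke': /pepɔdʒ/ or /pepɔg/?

The root 'smoke' surfaces as [pepɔdʒe] and [pepɔg], with a stem-final [dʒ] ~ [g] alternation.
If /g/ were underlying and a rule turned it into [dʒ] before the PL suffix, 'bird' would also alternate; but it has [g] in both [ravege] and [raveg].
The underlying segment must be /dʒ/; palato-alveolar /dʒ/ becomes [g] when no front vowel follows, yielding [g] there.

/pepɔdʒ/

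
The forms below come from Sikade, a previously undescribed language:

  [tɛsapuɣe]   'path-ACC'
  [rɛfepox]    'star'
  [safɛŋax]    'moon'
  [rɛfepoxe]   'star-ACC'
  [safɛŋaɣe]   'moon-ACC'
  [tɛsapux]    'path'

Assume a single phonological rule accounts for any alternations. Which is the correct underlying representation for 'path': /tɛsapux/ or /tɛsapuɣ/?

/tɛsapuɣ/

The root 'path' surfaces as [tɛsapux] and [tɛsapuɣe], with a stem-final [x] ~ [ɣ] alternation.
But 'star' keeps [x] in both environments ([rɛfepox], [rɛfepoxe]), so there is no rule changing /x/ to [ɣ] before the ACC suffix.
So /ɣ/ is underlying, and a rule of word-final obstruent devoicing — voiced obstruents become voiceless word-finally — gives [x].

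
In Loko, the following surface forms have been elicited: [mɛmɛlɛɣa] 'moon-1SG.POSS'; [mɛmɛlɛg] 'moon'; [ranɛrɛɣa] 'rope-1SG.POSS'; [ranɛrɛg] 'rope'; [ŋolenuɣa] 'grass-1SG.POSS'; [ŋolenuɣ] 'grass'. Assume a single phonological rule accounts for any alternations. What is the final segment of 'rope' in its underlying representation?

The root 'rope' surfaces as [ranɛrɛɣa] and [ranɛrɛg], with a stem-final [ɣ] ~ [g] alternation.
But 'grass' keeps [ɣ] in both environments ([ŋolenuɣa], [ŋolenuɣ]), so there is no rule changing /ɣ/ to [g] in isolation.
So /g/ is underlying, and a rule of intervocalic spirantization — voiced stops become fricatives between vowels — gives [ɣ].

/g/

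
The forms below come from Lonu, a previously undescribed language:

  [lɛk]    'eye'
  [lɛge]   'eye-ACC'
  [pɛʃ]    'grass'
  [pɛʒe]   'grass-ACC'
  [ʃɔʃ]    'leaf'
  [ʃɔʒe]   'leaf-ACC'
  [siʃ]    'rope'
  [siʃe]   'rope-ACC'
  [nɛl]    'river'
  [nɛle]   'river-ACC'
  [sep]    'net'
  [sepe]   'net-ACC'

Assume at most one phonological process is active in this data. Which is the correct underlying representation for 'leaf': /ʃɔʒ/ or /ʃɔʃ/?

/ʃɔʒ/

The root 'leaf' surfaces as [ʃɔʃ] and [ʃɔʒe], with a stem-final [ʃ] ~ [ʒ] alternation.
Compare 'rope', with invariant [ʃ] in [siʃ] and [siʃe]: an analysis with underlying /ʃ/ and a rule producing [ʒ] before the ACC suffix would wrongly predict alternation here too.
The underlying segment must be /ʒ/; voiced obstruents become voiceless word-finally, yielding [ʃ] there.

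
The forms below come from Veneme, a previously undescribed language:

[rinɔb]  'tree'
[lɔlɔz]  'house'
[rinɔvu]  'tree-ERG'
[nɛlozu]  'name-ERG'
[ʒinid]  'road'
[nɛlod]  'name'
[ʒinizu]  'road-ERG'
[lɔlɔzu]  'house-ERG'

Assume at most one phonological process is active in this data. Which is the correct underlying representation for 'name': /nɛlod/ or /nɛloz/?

The root 'name' surfaces as [nɛlod] and [nɛlozu], with a stem-final [d] ~ [z] alternation.
The stem 'house' ([lɔlɔz], [lɔlɔzu]) shows [z] unchanged in both environments, so [z] cannot be basic with [d] derived in isolation.
The alternation reflects intervocalic spirantization: voiced stops become fricatives between vowels. /d/ is underlying.

/nɛlod/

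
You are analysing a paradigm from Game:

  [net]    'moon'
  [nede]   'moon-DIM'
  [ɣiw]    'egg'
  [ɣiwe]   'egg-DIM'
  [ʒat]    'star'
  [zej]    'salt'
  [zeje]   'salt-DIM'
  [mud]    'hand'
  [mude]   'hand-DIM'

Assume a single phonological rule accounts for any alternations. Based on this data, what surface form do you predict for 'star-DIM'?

The stem for 'moon' ends in [t] in [net] but [d] in [nede].
Compare 'hand', with invariant [d] in [mud] and [mude]: an analysis with underlying /d/ and a rule producing [t] in isolation would wrongly predict alternation here too.
The alternation reflects intervocalic voicing: voiceless stops become voiced between vowels. /t/ is underlying.
From [ʒat] the stem 'star' is /ʒat/; between vowels this yields [ʒade].

[ʒade]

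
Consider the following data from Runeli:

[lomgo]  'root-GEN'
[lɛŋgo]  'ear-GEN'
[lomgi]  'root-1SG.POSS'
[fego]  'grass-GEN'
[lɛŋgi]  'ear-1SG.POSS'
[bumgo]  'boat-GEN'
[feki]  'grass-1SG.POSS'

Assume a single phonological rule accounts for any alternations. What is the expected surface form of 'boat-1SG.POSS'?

[bumgi]

The 1SG.POSS morpheme has two allomorphs, [-gi] and [-ki].
By contrast the GEN suffix keeps its initial [g] throughout — that segment must be underlying.
The 1SG.POSS suffix is therefore /-ki/ underlyingly, with post-nasal voicing: voiceless stops become voiced after a nasal.
After 'boat', which ends in a nasal, the suffix surfaces as [-gi], giving [bumgi].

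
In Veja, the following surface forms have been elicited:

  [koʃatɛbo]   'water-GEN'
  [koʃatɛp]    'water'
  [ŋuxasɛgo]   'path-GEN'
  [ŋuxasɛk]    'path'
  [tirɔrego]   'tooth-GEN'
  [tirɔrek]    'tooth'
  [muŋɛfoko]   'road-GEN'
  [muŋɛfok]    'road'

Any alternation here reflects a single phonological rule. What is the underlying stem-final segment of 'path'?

The root 'path' surfaces as [ŋuxasɛgo] and [ŋuxasɛk], with a stem-final [g] ~ [k] alternation.
If /k/ were underlying and a rule turned it into [g] before the GEN suffix, 'road' would also alternate; but it has [k] in both [muŋɛfoko] and [muŋɛfok].
The underlying segment must be /g/; voiced obstruents become voiceless word-finally, yielding [k] there.

/g/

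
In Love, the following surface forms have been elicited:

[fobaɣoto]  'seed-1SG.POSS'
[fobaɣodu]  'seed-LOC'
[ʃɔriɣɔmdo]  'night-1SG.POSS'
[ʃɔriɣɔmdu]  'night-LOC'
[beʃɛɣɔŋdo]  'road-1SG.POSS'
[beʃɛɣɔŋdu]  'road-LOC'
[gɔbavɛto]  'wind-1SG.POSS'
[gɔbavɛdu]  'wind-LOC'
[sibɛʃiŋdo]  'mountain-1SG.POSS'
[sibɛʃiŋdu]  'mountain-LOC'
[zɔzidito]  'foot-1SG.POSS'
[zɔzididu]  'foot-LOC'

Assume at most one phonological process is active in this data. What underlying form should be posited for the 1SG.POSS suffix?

The 1SG.POSS suffix surfaces as [-do] and [-to], depending on the final segment of the stem.
By contrast the LOC suffix keeps its initial [d] throughout — that segment must be underlying.
So the underlying form is /-to/, and voiceless stops become voiced after a nasal.

/-to/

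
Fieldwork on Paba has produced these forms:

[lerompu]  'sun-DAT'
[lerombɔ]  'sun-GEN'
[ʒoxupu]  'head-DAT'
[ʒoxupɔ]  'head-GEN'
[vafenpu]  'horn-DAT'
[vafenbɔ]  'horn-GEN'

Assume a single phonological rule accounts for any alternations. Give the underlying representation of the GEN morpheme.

The GEN morpheme has two allomorphs, [-bɔ] and [-pɔ].
By contrast the DAT suffix keeps its initial [p] throughout — that segment must be underlying.
So the underlying form is /-bɔ/, and voiced stops become voiceless after a vowel.

/-bɔ/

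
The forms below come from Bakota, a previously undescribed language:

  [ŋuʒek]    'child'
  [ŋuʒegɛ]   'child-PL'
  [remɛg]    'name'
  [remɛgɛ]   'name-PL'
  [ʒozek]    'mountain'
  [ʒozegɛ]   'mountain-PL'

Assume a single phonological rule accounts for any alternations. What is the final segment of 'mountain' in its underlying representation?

/k/

The root 'mountain' surfaces as [ʒozek] and [ʒozegɛ], with a stem-final [k] ~ [g] alternation.
The stem 'name' ([remɛg], [remɛgɛ]) shows [g] unchanged in both environments, so [g] cannot be basic with [k] derived in isolation.
The underlying segment must be /k/; voiceless stops become voiced between vowels, yielding [g] there.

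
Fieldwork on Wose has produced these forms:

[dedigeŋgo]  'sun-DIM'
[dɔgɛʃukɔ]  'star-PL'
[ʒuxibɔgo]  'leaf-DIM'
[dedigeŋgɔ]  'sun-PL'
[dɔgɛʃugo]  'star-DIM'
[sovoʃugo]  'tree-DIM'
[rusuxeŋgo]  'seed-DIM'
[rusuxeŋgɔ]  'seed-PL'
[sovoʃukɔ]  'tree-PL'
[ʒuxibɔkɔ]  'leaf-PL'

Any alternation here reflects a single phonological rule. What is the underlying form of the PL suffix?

The PL morpheme has two allomorphs, [-gɔ] and [-kɔ].
The DIM suffix, which begins with [g], is invariant after every stem; so [g] is not altered by any rule here.
So the underlying form is /-kɔ/, and voiceless stops become voiced after a nasal.

/-kɔ/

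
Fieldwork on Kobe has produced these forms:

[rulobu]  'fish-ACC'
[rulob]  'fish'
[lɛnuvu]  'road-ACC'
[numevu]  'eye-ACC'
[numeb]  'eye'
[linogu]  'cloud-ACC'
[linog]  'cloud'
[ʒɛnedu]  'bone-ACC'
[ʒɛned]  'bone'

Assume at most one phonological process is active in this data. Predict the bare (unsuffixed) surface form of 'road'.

[lɛnub]

'eye' shows [v] ~ [b] at the end of the stem ([numevu] vs [numeb]).
The stem 'fish' ([rulobu], [rulob]) shows [b] unchanged in both environments, so [b] cannot be basic with [v] derived before the ACC suffix.
Therefore /v/ is basic and [b] is derived by word-final hardening (voiced fricatives become stops word-finally).
The one attested form of 'road', [lɛnuvu], shows underlying /lɛnuv/. Applying the same rule word-finally gives [lɛnub].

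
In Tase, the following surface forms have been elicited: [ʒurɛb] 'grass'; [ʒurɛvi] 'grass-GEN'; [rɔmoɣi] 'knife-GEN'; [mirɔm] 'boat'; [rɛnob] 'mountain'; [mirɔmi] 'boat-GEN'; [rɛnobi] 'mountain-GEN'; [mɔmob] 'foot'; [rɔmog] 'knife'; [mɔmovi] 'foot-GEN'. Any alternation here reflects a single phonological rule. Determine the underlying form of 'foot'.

'foot' shows [v] ~ [b] at the end of the stem ([mɔmovi] vs [mɔmob]).
The stem 'mountain' ([rɛnobi], [rɛnob]) shows [b] unchanged in both environments, so [b] cannot be basic with [v] derived before the GEN suffix.
The alternation reflects word-final hardening: voiced fricatives become stops word-finally. /v/ is underlying.

/mɔmov/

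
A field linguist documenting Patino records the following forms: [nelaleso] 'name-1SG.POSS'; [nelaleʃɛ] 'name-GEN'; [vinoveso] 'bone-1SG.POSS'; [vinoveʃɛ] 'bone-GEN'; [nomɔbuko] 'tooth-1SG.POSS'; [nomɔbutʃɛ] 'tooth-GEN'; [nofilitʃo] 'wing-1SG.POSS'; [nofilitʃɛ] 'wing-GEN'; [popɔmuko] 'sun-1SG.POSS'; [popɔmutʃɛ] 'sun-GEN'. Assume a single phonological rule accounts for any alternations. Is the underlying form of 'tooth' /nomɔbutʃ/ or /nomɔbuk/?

'tooth' shows [k] ~ [tʃ] at the end of the stem ([nomɔbuko] vs [nomɔbutʃɛ]).
If /tʃ/ were underlying and a rule turned it into [k] before the 1SG.POSS suffix, 'wing' would also alternate; but it has [tʃ] in both [nofilitʃo] and [nofilitʃɛ].
The alternation reflects palatalization before a front vowel: /k/ and /s/ become palato-alveolar [tʃ] and [ʃ] before a front vowel. /k/ is underlying.

/nomɔbuk/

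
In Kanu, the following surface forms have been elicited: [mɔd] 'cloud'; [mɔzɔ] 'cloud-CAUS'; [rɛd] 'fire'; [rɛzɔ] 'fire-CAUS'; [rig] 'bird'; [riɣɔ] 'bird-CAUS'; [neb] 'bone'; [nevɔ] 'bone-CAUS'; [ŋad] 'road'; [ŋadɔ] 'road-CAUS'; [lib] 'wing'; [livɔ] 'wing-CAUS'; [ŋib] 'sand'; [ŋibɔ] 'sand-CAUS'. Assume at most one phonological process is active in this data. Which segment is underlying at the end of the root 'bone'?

/v/

In [neb] and [nevɔ] the final segment of 'bone' alternates: [b] ~ [v].
Compare 'sand', with invariant [b] in [ŋib] and [ŋibɔ]: an analysis with underlying /b/ and a rule producing [v] before the CAUS suffix would wrongly predict alternation here too.
The underlying segment must be /v/; voiced fricatives become stops word-finally, yielding [b] there.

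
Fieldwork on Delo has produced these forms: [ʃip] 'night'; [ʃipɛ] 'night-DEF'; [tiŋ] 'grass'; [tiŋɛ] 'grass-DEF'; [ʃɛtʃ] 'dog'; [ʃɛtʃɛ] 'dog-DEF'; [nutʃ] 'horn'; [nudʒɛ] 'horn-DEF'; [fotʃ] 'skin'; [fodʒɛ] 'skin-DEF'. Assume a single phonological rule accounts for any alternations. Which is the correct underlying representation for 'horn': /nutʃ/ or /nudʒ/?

In [nutʃ] and [nudʒɛ] the final segment of 'horn' alternates: [tʃ] ~ [dʒ].
The stem 'dog' ([ʃɛtʃ], [ʃɛtʃɛ]) shows [tʃ] unchanged in both environments, so [tʃ] cannot be basic with [dʒ] derived before the DEF suffix.
Therefore /dʒ/ is basic and [tʃ] is derived by word-final obstruent devoicing (voiced obstruents become voiceless word-finally).

/nudʒ/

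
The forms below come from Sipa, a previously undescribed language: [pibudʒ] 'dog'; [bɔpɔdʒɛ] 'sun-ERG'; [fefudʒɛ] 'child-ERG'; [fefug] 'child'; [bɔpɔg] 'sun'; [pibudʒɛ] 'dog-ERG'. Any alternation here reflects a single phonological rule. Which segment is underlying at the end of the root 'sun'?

/g/

The root 'sun' surfaces as [bɔpɔdʒɛ] and [bɔpɔg], with a stem-final [dʒ] ~ [g] alternation.
But 'dog' keeps [dʒ] in both environments ([pibudʒɛ], [pibudʒ]), so there is no rule changing /dʒ/ to [g] in isolation.
The alternation reflects palatalization before a front vowel: /g/ becomes palato-alveolar [dʒ] before a front vowel. /g/ is underlying.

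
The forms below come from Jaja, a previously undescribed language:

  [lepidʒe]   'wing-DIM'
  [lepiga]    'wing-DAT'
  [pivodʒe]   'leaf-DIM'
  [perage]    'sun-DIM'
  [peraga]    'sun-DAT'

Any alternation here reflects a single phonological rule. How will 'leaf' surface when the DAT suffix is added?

[pivoga]

The stem for 'wing' ends in [dʒ] in [lepidʒe] but [g] in [lepiga].
If /g/ were underlying and a rule turned it into [dʒ] before the DIM suffix, 'sun' would also alternate; but it has [g] in both [perage] and [peraga].
The underlying segment must be /dʒ/; palato-alveolar /dʒ/ becomes [g] when no front vowel follows, yielding [g] there.
The one attested form of 'leaf', [pivodʒe], shows underlying /pivodʒ/. Applying the same rule when no front vowel follows gives [pivoga].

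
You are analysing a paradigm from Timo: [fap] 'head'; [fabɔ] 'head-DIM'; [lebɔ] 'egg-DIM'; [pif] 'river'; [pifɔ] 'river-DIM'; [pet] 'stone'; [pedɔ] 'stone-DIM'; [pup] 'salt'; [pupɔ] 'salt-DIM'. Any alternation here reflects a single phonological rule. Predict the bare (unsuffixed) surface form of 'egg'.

The root 'head' surfaces as [fap] and [fabɔ], with a stem-final [p] ~ [b] alternation.
The stem 'salt' ([pup], [pupɔ]) shows [p] unchanged in both environments, so [p] cannot be basic with [b] derived before the DIM suffix.
The underlying segment must be /b/; voiced obstruents become voiceless word-finally, yielding [p] there.
From [lebɔ] the stem 'egg' is /leb/; word-finally this yields [lep].

[lep]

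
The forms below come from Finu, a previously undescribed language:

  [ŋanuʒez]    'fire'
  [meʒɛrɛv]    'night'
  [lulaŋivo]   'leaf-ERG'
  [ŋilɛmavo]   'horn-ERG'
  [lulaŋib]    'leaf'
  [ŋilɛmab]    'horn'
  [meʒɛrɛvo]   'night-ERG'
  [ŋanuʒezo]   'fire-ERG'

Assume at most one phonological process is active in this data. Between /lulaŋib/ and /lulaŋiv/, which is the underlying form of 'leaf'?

/lulaŋib/

In [lulaŋib] and [lulaŋivo] the final segment of 'leaf' alternates: [b] ~ [v].
If /v/ were underlying and a rule turned it into [b] in isolation, 'night' would also alternate; but it has [v] in both [meʒɛrɛv] and [meʒɛrɛvo].
The underlying segment must be /b/; voiced stops become fricatives between vowels, yielding [v] there.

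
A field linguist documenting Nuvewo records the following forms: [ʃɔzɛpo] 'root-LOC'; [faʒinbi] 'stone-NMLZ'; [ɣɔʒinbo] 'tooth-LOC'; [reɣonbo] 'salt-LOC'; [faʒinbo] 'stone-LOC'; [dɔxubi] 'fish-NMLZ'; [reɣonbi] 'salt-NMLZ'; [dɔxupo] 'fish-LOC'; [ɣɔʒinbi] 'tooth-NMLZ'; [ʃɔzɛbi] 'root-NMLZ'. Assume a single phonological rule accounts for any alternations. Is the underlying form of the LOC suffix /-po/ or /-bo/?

/-po/

The LOC suffix surfaces as [-bo] and [-po], depending on the final segment of the stem.
By contrast the NMLZ suffix keeps its initial [b] throughout — that segment must be underlying.
So the underlying form is /-po/, and voiceless stops become voiced after a nasal.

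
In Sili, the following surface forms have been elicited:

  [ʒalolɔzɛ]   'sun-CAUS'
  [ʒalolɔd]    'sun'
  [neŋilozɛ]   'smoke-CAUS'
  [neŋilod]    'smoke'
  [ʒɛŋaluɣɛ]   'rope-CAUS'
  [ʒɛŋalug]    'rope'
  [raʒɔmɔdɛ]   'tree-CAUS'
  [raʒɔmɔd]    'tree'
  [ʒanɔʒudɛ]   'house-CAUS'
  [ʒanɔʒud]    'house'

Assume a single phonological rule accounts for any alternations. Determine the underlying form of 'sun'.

/ʒalolɔz/

The root 'sun' surfaces as [ʒalolɔzɛ] and [ʒalolɔd], with a stem-final [z] ~ [d] alternation.
But 'tree' keeps [d] in both environments ([raʒɔmɔdɛ], [raʒɔmɔd]), so there is no rule changing /d/ to [z] before the CAUS suffix.
So /z/ is underlying, and a rule of word-final hardening — voiced fricatives become stops word-finally — gives [d].
So 'sun' = /ʒalolɔz/.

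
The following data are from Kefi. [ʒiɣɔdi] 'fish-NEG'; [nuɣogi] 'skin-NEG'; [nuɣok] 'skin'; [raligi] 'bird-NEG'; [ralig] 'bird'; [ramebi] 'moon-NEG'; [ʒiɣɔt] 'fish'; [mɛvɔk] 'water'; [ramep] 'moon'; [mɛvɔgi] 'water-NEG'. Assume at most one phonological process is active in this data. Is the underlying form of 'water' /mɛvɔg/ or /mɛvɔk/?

/mɛvɔk/

The stem for 'water' ends in [k] in [mɛvɔk] but [g] in [mɛvɔgi].
But 'bird' keeps [g] in both environments ([ralig], [raligi]), so there is no rule changing /g/ to [k] in isolation.
The underlying segment must be /k/; voiceless stops become voiced between vowels, yielding [g] there.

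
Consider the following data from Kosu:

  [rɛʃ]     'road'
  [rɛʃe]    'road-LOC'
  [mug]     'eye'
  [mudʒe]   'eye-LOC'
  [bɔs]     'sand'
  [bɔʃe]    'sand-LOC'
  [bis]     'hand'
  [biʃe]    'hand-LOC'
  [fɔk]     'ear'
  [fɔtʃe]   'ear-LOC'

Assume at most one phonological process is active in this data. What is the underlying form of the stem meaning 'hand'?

/bis/

In [bis] and [biʃe] the final segment of 'hand' alternates: [s] ~ [ʃ].
The stem 'road' ([rɛʃ], [rɛʃe]) shows [ʃ] unchanged in both environments, so [ʃ] cannot be basic with [s] derived in isolation.
So /s/ is underlying, and a rule of palatalization before a front vowel — /k/, /g/ and /s/ become palato-alveolar [tʃ], [dʒ] and [ʃ] before a front vowel — gives [ʃ].
Hence 'hand' is /bis/ underlyingly.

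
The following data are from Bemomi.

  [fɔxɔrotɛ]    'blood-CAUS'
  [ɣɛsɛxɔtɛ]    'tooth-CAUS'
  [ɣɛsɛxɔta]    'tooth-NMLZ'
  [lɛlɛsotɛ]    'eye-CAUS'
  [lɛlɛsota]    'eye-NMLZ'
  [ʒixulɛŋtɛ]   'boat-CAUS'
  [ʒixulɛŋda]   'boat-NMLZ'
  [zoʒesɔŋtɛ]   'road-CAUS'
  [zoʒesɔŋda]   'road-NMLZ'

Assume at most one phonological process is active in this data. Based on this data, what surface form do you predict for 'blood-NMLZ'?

The NMLZ suffix surfaces as [-da] and [-ta], depending on the final segment of the stem.
The CAUS suffix, which begins with [t], is invariant after every stem; so [t] is not altered by any rule here.
So the underlying form is /-da/, and voiced stops become voiceless after a vowel.
After 'blood', which ends in a vowel, the suffix surfaces as [-ta], giving [fɔxɔrota].

[fɔxɔrota]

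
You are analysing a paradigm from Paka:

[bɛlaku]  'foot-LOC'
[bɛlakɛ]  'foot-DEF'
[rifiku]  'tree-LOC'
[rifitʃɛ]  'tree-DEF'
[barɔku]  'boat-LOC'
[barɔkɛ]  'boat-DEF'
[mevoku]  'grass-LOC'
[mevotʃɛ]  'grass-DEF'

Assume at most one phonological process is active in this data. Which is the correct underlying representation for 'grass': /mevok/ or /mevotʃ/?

/mevotʃ/

'grass' shows [k] ~ [tʃ] at the end of the stem ([mevoku] vs [mevotʃɛ]).
Compare 'boat', with invariant [k] in [barɔku] and [barɔkɛ]: an analysis with underlying /k/ and a rule producing [tʃ] before the DEF suffix would wrongly predict alternation here too.
So /tʃ/ is underlying, and a rule of depalatalization — palato-alveolar /tʃ/ becomes [k] when no front vowel follows — gives [k].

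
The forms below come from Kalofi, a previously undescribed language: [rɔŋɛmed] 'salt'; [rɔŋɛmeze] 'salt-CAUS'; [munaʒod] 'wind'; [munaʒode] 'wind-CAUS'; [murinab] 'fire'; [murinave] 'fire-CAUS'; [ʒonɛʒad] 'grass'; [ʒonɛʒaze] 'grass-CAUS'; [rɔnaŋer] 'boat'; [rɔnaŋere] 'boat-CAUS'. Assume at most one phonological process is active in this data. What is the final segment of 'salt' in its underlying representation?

/z/

'salt' shows [d] ~ [z] at the end of the stem ([rɔŋɛmed] vs [rɔŋɛmeze]).
But 'wind' keeps [d] in both environments ([munaʒod], [munaʒode]), so there is no rule changing /d/ to [z] before the CAUS suffix.
Therefore /z/ is basic and [d] is derived by word-final hardening (voiced fricatives become stops word-finally).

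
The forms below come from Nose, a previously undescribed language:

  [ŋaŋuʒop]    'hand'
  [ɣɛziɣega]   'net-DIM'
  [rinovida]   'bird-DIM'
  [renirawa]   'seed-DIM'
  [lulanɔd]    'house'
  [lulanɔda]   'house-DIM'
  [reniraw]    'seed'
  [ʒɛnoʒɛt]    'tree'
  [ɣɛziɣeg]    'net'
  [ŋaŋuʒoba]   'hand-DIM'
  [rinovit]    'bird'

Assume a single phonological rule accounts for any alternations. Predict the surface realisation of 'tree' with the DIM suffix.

The root 'bird' surfaces as [rinovida] and [rinovit], with a stem-final [d] ~ [t] alternation.
The stem 'house' ([lulanɔda], [lulanɔd]) shows [d] unchanged in both environments, so [d] cannot be basic with [t] derived in isolation.
The underlying segment must be /t/; voiceless stops become voiced between vowels, yielding [d] there.
From [ʒɛnoʒɛt] the stem 'tree' is /ʒɛnoʒɛt/; between vowels this yields [ʒɛnoʒɛda].

[ʒɛnoʒɛda]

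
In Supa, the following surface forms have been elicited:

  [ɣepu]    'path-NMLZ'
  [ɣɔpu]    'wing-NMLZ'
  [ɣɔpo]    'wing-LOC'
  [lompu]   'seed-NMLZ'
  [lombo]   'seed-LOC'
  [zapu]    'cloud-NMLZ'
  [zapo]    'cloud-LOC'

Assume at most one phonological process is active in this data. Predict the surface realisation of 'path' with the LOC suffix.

[ɣepo]

The LOC suffix surfaces as [-bo] and [-po], depending on the final segment of the stem.
By contrast the NMLZ suffix keeps its initial [p] throughout — that segment must be underlying.
The LOC suffix is therefore /-bo/ underlyingly, with post-vocalic devoicing: voiced stops become voiceless after a vowel.
After 'path', which ends in a vowel, the suffix surfaces as [-po], giving [ɣepo].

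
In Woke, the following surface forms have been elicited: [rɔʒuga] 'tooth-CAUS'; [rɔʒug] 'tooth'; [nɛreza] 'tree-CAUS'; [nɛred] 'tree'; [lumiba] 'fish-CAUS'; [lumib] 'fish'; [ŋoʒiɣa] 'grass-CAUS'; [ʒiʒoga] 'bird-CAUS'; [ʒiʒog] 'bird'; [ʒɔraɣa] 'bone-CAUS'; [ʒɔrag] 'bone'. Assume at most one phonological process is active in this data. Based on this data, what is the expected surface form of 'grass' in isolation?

'bone' shows [ɣ] ~ [g] at the end of the stem ([ʒɔraɣa] vs [ʒɔrag]).
But 'tooth' keeps [g] in both environments ([rɔʒuga], [rɔʒug]), so there is no rule changing /g/ to [ɣ] before the CAUS suffix.
Therefore /ɣ/ is basic and [g] is derived by word-final hardening (voiced fricatives become stops word-finally).
From [ŋoʒiɣa] the stem 'grass' is /ŋoʒiɣ/; word-finally this yields [ŋoʒig].

[ŋoʒig]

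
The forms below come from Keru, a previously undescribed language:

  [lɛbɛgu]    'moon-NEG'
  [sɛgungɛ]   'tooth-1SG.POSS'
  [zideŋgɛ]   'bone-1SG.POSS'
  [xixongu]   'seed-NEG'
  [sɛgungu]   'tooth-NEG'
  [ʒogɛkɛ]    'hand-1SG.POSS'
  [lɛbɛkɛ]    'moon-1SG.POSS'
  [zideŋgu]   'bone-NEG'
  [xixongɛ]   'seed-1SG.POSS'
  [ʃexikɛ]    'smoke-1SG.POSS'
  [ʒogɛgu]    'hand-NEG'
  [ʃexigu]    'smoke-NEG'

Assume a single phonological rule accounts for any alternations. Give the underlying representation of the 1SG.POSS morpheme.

The 1SG.POSS morpheme has two allomorphs, [-gɛ] and [-kɛ].
By contrast the NEG suffix keeps its initial [g] throughout — that segment must be underlying.
So the underlying form is /-kɛ/, and voiceless stops become voiced after a nasal.

/-kɛ/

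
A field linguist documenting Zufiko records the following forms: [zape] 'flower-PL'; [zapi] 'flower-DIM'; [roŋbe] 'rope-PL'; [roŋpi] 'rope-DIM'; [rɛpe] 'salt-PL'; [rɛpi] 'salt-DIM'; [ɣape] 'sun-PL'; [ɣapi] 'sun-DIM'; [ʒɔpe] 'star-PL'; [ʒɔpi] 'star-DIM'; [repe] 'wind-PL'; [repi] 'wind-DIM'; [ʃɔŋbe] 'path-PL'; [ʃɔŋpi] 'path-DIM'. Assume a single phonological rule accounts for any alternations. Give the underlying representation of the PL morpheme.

/-be/

The PL suffix surfaces as [-be] and [-pe], depending on the final segment of the stem.
The DIM suffix, which begins with [p], is invariant after every stem; so [p] is not altered by any rule here.
So the underlying form is /-be/, and voiced stops become voiceless after a vowel.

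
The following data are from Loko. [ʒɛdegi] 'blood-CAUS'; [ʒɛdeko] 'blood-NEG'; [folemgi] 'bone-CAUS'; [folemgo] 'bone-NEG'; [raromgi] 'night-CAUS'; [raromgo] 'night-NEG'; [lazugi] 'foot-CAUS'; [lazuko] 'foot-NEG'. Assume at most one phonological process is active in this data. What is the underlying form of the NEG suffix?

/-ko/

The NEG morpheme has two allomorphs, [-go] and [-ko].
The CAUS suffix, which begins with [g], is invariant after every stem; so [g] is not altered by any rule here.
So the underlying form is /-ko/, and voiceless stops become voiced after a nasal.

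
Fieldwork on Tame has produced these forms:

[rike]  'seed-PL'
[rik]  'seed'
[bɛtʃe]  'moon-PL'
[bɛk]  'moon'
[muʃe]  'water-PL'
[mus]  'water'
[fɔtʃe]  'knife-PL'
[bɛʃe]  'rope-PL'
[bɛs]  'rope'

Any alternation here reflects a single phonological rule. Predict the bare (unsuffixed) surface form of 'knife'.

[fɔk]

In [bɛtʃe] and [bɛk] the final segment of 'moon' alternates: [tʃ] ~ [k].
The stem 'seed' ([rike], [rik]) shows [k] unchanged in both environments, so [k] cannot be basic with [tʃ] derived before the PL suffix.
The alternation reflects depalatalization: palato-alveolar /tʃ/ and /ʃ/ become [k] and [s] when no front vowel follows. /tʃ/ is underlying.
The one attested form of 'knife', [fɔtʃe], shows underlying /fɔtʃ/. Applying the same rule when no front vowel follows gives [fɔk].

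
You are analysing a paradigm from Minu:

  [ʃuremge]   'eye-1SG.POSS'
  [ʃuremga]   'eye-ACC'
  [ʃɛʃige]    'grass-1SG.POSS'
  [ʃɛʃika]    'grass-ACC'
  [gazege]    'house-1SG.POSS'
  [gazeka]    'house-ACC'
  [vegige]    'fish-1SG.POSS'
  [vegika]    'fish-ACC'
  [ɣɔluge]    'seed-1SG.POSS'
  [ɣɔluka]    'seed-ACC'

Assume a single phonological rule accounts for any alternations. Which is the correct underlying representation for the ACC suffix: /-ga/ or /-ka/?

The ACC suffix surfaces as [-ga] and [-ka], depending on the final segment of the stem.
The 1SG.POSS suffix, which begins with [g], is invariant after every stem; so [g] is not altered by any rule here.
The ACC suffix is therefore /-ka/ underlyingly, with post-nasal voicing: voiceless stops become voiced after a nasal.

/-ka/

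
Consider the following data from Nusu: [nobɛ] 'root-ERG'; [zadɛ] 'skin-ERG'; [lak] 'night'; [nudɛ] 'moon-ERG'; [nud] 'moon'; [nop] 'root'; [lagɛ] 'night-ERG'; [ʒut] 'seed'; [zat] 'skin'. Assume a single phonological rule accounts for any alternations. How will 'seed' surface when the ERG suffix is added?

The root 'skin' surfaces as [zat] and [zadɛ], with a stem-final [t] ~ [d] alternation.
Compare 'moon', with invariant [d] in [nud] and [nudɛ]: an analysis with underlying /d/ and a rule producing [t] in isolation would wrongly predict alternation here too.
So /t/ is underlying, and a rule of intervocalic voicing — voiceless stops become voiced between vowels — gives [d].
The one attested form of 'seed', [ʒut], shows underlying /ʒut/. Applying the same rule between vowels gives [ʒudɛ].

[ʒudɛ]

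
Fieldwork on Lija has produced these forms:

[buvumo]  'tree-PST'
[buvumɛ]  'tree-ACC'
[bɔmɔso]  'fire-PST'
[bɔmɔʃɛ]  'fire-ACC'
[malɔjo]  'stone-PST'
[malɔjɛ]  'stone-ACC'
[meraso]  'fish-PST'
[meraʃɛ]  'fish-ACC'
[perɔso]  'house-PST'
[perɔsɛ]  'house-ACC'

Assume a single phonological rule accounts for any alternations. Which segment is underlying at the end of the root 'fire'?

/ʃ/

The stem for 'fire' ends in [s] in [bɔmɔso] but [ʃ] in [bɔmɔʃɛ].
Compare 'house', with invariant [s] in [perɔso] and [perɔsɛ]: an analysis with underlying /s/ and a rule producing [ʃ] before the ACC suffix would wrongly predict alternation here too.
Therefore /ʃ/ is basic and [s] is derived by depalatalization (palato-alveolar /ʃ/ becomes [s] when no front vowel follows).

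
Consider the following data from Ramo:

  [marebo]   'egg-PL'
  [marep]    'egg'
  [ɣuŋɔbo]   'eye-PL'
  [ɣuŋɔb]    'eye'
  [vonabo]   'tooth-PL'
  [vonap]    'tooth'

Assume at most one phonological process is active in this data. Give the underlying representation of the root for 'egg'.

'egg' shows [b] ~ [p] at the end of the stem ([marebo] vs [marep]).
Compare 'eye', with invariant [b] in [ɣuŋɔbo] and [ɣuŋɔb]: an analysis with underlying /b/ and a rule producing [p] in isolation would wrongly predict alternation here too.
The alternation reflects intervocalic voicing: voiceless stops become voiced between vowels. /p/ is underlying.
Hence 'egg' is /marep/ underlyingly.

/marep/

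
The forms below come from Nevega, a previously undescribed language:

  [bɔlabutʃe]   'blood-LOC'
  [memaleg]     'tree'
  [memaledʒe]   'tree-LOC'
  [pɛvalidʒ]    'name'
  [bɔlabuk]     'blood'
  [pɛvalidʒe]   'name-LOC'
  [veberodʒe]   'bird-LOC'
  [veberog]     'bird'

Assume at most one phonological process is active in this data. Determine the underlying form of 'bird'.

/veberog/

In [veberodʒe] and [veberog] the final segment of 'bird' alternates: [dʒ] ~ [g].
The stem 'name' ([pɛvalidʒe], [pɛvalidʒ]) shows [dʒ] unchanged in both environments, so [dʒ] cannot be basic with [g] derived in isolation.
Therefore /g/ is basic and [dʒ] is derived by palatalization before a front vowel (/k/ and /g/ become palato-alveolar [tʃ] and [dʒ] before a front vowel).
So 'bird' = /veberog/.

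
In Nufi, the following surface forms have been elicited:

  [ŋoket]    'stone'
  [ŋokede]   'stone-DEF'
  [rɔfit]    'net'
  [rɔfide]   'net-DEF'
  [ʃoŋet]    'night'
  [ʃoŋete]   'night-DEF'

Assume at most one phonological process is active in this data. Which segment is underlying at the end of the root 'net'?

/d/

The root 'net' surfaces as [rɔfit] and [rɔfide], with a stem-final [t] ~ [d] alternation.
But 'night' keeps [t] in both environments ([ʃoŋet], [ʃoŋete]), so there is no rule changing /t/ to [d] before the DEF suffix.
The alternation reflects word-final obstruent devoicing: voiced obstruents become voiceless word-finally. /d/ is underlying.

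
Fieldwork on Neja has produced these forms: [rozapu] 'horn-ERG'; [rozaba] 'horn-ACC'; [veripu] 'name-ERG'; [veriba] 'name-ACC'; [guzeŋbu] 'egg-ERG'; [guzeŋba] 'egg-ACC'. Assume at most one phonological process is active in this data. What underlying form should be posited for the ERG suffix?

The ERG suffix surfaces as [-bu] and [-pu], depending on the final segment of the stem.
By contrast the ACC suffix keeps its initial [b] throughout — that segment must be underlying.
The ERG suffix is therefore /-pu/ underlyingly, with post-nasal voicing: voiceless stops become voiced after a nasal.

/-pu/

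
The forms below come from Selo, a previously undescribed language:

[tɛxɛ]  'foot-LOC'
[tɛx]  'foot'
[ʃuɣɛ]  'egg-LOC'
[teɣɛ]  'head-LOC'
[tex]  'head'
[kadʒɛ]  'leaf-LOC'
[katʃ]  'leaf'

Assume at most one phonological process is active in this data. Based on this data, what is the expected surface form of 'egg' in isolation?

The root 'head' surfaces as [teɣɛ] and [tex], with a stem-final [ɣ] ~ [x] alternation.
But 'foot' keeps [x] in both environments ([tɛxɛ], [tɛx]), so there is no rule changing /x/ to [ɣ] before the LOC suffix.
So /ɣ/ is underlying, and a rule of word-final obstruent devoicing — voiced obstruents become voiceless word-finally — gives [x].
The one attested form of 'egg', [ʃuɣɛ], shows underlying /ʃuɣ/. Applying the same rule word-finally gives [ʃux].

[ʃux]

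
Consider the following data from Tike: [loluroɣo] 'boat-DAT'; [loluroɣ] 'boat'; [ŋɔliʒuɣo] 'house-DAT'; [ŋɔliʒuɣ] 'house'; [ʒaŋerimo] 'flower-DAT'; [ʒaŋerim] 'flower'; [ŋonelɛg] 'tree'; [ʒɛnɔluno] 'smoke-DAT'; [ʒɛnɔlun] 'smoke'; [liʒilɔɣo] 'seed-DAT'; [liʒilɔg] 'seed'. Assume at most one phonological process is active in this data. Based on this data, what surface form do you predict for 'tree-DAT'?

[ŋonelɛɣo]

The root 'seed' surfaces as [liʒilɔɣo] and [liʒilɔg], with a stem-final [ɣ] ~ [g] alternation.
But 'house' keeps [ɣ] in both environments ([ŋɔliʒuɣo], [ŋɔliʒuɣ]), so there is no rule changing /ɣ/ to [g] in isolation.
The alternation reflects intervocalic spirantization: voiced stops become fricatives between vowels. /g/ is underlying.
From [ŋonelɛg] the stem 'tree' is /ŋonelɛg/; between vowels this yields [ŋonelɛɣo].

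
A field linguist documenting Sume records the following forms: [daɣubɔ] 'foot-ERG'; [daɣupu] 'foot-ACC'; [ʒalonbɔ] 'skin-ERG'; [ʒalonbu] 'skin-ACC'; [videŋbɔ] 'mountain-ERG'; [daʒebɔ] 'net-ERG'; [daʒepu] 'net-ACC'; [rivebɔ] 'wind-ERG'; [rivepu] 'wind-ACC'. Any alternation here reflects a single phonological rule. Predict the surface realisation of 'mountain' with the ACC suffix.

The ACC suffix surfaces as [-bu] and [-pu], depending on the final segment of the stem.
The ERG suffix, which begins with [b], is invariant after every stem; so [b] is not altered by any rule here.
So the underlying form is /-pu/, and voiceless stops become voiced after a nasal.
After 'mountain', which ends in a nasal, the suffix surfaces as [-bu], giving [videŋbu].

[videŋbu]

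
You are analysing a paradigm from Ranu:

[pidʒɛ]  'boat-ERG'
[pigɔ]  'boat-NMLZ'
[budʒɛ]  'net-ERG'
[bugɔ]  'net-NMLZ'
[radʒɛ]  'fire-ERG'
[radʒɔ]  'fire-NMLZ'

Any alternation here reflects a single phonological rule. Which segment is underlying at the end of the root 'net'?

/g/

The root 'net' surfaces as [budʒɛ] and [bugɔ], with a stem-final [dʒ] ~ [g] alternation.
If /dʒ/ were underlying and a rule turned it into [g] before the NMLZ suffix, 'fire' would also alternate; but it has [dʒ] in both [radʒɛ] and [radʒɔ].
The underlying segment must be /g/; /g/ becomes palato-alveolar [dʒ] before a front vowel, yielding [dʒ] there.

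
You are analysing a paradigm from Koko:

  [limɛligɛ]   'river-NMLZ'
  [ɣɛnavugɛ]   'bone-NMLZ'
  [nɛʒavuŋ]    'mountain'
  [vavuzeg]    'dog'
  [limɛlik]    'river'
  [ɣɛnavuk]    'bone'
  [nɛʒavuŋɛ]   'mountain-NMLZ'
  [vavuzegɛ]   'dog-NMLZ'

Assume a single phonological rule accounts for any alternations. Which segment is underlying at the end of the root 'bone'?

/k/

In [ɣɛnavugɛ] and [ɣɛnavuk] the final segment of 'bone' alternates: [g] ~ [k].
The stem 'dog' ([vavuzegɛ], [vavuzeg]) shows [g] unchanged in both environments, so [g] cannot be basic with [k] derived in isolation.
Therefore /k/ is basic and [g] is derived by intervocalic voicing (voiceless stops become voiced between vowels).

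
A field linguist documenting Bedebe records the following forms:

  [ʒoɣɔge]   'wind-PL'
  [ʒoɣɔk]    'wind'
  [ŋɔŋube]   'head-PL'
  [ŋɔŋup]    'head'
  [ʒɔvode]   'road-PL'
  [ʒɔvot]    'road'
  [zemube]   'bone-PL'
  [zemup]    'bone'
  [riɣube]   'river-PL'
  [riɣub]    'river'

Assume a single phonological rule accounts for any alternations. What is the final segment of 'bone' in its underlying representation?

/p/

'bone' shows [b] ~ [p] at the end of the stem ([zemube] vs [zemup]).
The stem 'river' ([riɣube], [riɣub]) shows [b] unchanged in both environments, so [b] cannot be basic with [p] derived in isolation.
So /p/ is underlying, and a rule of intervocalic voicing — voiceless stops become voiced between vowels — gives [b].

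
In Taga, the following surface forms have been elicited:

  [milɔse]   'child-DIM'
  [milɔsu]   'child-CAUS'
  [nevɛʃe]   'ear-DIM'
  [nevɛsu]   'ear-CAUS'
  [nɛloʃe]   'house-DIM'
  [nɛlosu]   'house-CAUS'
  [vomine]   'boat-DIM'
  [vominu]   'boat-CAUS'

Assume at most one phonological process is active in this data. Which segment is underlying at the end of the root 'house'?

The stem for 'house' ends in [ʃ] in [nɛloʃe] but [s] in [nɛlosu].
But 'child' keeps [s] in both environments ([milɔse], [milɔsu]), so there is no rule changing /s/ to [ʃ] before the DIM suffix.
The underlying segment must be /ʃ/; palato-alveolar /ʃ/ becomes [s] when no front vowel follows, yielding [s] there.

/ʃ/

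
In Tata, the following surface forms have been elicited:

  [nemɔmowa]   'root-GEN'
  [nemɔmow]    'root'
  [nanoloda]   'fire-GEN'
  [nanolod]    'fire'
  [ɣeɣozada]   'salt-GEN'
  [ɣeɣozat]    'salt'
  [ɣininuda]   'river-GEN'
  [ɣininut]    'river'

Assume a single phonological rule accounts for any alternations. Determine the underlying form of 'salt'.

/ɣeɣozat/

The root 'salt' surfaces as [ɣeɣozada] and [ɣeɣozat], with a stem-final [d] ~ [t] alternation.
If /d/ were underlying and a rule turned it into [t] in isolation, 'fire' would also alternate; but it has [d] in both [nanoloda] and [nanolod].
The alternation reflects intervocalic voicing: voiceless stops become voiced between vowels. /t/ is underlying.
The underlying form of 'salt' is therefore /ɣeɣozat/.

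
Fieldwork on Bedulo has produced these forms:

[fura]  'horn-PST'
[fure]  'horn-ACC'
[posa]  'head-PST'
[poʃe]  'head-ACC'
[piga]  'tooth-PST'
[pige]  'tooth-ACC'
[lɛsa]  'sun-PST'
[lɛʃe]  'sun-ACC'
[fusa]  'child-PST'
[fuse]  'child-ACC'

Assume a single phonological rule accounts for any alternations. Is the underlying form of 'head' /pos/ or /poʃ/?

/poʃ/

The stem for 'head' ends in [s] in [posa] but [ʃ] in [poʃe].
Compare 'child', with invariant [s] in [fusa] and [fuse]: an analysis with underlying /s/ and a rule producing [ʃ] before the ACC suffix would wrongly predict alternation here too.
The alternation reflects depalatalization: palato-alveolar /ʃ/ becomes [s] when no front vowel follows. /ʃ/ is underlying.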